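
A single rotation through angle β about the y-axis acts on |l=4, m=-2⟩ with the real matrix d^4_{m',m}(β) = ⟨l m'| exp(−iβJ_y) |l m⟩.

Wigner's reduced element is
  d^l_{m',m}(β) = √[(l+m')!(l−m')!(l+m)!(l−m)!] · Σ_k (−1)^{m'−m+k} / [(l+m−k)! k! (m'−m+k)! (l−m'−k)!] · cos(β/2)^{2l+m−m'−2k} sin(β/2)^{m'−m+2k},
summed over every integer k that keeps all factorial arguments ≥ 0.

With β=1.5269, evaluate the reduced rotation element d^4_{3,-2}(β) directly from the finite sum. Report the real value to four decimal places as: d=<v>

d^4_{3,-2}(β=1.5269) via Wigner's sum:
With c≡cos(β/2)=0.722455 and s≡sin(β/2)=0.691418, N=[5040·1·2·720]^{1/2}=2693.993318
k: max(0,(-2)−(3))=0 … min(4+(-2),4−(3))=1
  k=0: (−1)^5·2693.9933/(240)·0.7225^3·0.6914^5 = -0.668838
  k=1: (−1)^6·2693.9933/(720)·0.7225^1·0.6914^7 = +0.204202
d^4_{3,-2}(1.5269) = -0.668838 +0.204202 = -0.464636

d=-0.4646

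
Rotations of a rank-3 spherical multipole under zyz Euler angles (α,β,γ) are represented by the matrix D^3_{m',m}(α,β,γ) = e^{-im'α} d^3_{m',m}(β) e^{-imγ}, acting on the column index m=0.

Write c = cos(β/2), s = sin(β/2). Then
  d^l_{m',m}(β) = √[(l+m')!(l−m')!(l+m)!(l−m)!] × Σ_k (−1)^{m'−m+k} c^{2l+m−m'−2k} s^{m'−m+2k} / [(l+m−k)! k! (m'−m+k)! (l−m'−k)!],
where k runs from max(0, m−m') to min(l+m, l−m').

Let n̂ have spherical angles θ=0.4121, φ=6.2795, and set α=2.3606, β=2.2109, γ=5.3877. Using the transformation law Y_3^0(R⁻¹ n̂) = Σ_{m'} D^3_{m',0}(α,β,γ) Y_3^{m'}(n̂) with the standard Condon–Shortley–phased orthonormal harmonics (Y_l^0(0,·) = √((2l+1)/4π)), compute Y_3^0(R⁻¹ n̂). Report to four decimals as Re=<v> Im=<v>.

Re=-0.0037 Im=0.0000

Need the full column D^3_{m',0} for m'=−3..3 at α=2.3606, β=2.2109, γ=5.3877.
cos(β/2)=0.448732, sin(β/2)=0.893666
d^3_{-3,0}: single k=3 term ⇒ +0.288405;  D = +0.201220+0.206611i
d^3_{-2,0}: k∈[2..3] ⇒ +0.177362 -0.703456 = -0.526094;  D = -0.004635+0.526073i
d^3_{-1,0}: k∈[1..3] ⇒ +0.056325 -0.670193 +0.886043 = +0.272175;  D = -0.193303+0.191607i
d^3_{0,0}: k∈[0..3] ⇒ +0.008164 -0.291436 +1.155896 -0.509392 = +0.363232;  D = +0.363232+0.000000i
d^3_{1,0}: k∈[0..2] ⇒ -0.056325 +0.670193 -0.886043 = -0.272175;  D = +0.193303+0.191607i
d^3_{2,0}: k∈[0..1] ⇒ +0.177362 -0.703456 = -0.526094;  D = -0.004635-0.526073i
d^3_{3,0}: single k=0 term ⇒ -0.288405;  D = -0.201220+0.206611i
Y_3^{m'}(θ=0.4121,φ=6.2795) and Σ D·Y over m':
  (+0.2012+0.2066i)·(+0.0268+0.0003i)  (-0.0046+0.5261i)·(+0.1502+0.0011i)  (-0.1933+0.1916i)·(+0.4139+0.0015i)  (+0.3632+0.0000i)·(+0.4096+0.0000i)  (+0.1933+0.1916i)·(-0.4139+0.0015i)  (-0.0046-0.5261i)·(+0.1502-0.0011i)  (-0.2012+0.2066i)·(-0.0268+0.0003i)
Y_3^0(R⁻¹ n̂) = -0.003733-0.000000i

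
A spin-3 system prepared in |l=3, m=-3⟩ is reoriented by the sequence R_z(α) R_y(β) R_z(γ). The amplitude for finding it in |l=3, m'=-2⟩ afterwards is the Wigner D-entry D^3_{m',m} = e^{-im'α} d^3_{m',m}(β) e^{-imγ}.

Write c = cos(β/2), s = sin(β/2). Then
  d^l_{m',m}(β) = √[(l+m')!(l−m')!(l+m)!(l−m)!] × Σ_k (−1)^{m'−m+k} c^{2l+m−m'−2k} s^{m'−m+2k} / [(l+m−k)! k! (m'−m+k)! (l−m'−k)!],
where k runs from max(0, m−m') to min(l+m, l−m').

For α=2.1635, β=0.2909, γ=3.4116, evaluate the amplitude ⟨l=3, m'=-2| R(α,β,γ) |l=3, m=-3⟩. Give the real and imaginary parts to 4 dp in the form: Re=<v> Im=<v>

First d^3_{-2,-3}(β=0.2909), then the phase factors e^{-i(-2)α} and e^{-i(-3)γ}:
With c≡cos(β/2)=0.989441 and s≡sin(β/2)=0.144938, N=[1·120·1·720]^{1/2}=293.938769
The bounds max(0,m−m')=0 and min(l+m,l−m')=0 give 1 term
  k=0: (−1)^1·293.9388/(120)·0.9894^5·0.1449^1 = -0.336671
d^3_{-2,-3}(0.2909) = -0.336671
Phases: e^{-i·(-2)·2.1635}=-0.375920-0.926652i, e^{-i·(-3)·3.4116}=-0.689482-0.724302i ⇒ D=+0.138704-0.306771i

Re=0.1387 Im=-0.3068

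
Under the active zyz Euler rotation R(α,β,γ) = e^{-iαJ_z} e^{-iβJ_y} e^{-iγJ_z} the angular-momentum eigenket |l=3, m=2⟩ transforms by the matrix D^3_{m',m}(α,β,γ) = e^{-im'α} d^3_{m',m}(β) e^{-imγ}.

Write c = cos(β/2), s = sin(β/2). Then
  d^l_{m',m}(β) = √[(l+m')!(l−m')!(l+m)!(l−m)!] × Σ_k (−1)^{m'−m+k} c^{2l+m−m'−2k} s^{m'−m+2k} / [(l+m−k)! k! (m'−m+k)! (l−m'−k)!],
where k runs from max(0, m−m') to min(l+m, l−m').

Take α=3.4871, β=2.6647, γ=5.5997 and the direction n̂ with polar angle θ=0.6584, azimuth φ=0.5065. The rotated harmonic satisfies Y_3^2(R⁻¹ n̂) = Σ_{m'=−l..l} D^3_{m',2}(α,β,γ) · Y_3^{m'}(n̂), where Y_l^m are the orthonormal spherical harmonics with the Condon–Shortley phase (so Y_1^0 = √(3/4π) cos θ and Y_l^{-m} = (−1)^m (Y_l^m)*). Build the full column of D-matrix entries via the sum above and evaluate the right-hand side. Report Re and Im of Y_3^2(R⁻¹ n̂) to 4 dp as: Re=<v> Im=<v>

Need the full column D^3_{m',2} for m'=−3..3 at α=3.4871, β=2.6647, γ=5.5997.
cos(β/2)=0.236193, sin(β/2)=0.971706
d^3_{-3,2}: single k=5 term ⇒ +0.501208;  D = +0.370768-0.337254i
d^3_{-2,2}: k∈[4..5] ⇒ +0.248682 -0.841801 = -0.593119;  D = +0.277665-0.524111i
d^3_{-1,2}: k∈[3..4] ⇒ +0.076460 -0.647056 = -0.570596;  D = -0.080573+0.564878i
d^3_{0,2}: k∈[2..3] ⇒ +0.016095 -0.272418 = -0.256322;  D = -0.051884-0.251016i
d^3_{1,2}: k∈[1..2] ⇒ +0.002259 -0.076460 = -0.074202;  D = +0.038742+0.063285i
d^3_{2,2}: k∈[0..1] ⇒ +0.000174 -0.014693 = -0.014519;  D = -0.011327-0.009084i
d^3_{3,2}: single k=0 term ⇒ -0.001750;  D = +0.001655+0.000568i
Y_3^{m'}(θ=0.6584,φ=0.5065) and Σ D·Y over m':
  (+0.3708-0.3373i)·(+0.0049-0.0954i)  (+0.2777-0.5241i)·(+0.1602-0.2568i)  (-0.0806+0.5649i)·(+0.3680-0.2042i)  (-0.0519-0.2510i)·(+0.0378+0.0000i)  (+0.0387+0.0633i)·(-0.3680-0.2042i)  (-0.0113-0.0091i)·(+0.1602+0.2568i)  (+0.0017+0.0006i)·(-0.0049-0.0954i)
Y_3^2(R⁻¹ n̂) = -0.037526-0.013184i

Re=-0.0375 Im=-0.0132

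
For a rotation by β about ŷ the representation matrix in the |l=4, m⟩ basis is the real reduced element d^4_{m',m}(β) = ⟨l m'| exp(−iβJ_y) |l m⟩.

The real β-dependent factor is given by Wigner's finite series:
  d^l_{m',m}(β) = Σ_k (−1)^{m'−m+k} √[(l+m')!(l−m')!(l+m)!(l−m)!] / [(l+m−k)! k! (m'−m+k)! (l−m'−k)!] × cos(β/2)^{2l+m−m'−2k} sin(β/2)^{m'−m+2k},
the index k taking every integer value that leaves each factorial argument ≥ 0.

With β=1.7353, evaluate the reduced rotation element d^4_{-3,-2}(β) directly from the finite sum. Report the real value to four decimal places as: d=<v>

d=-0.4283

d^4_{-3,-2}(β=1.7353) via Wigner's sum:
With c≡cos(β/2)=0.646621 and s≡sin(β/2)=0.762811, N=[1·5040·2·720]^{1/2}=2693.993318
The bounds max(0,m−m')=1 and min(l+m,l−m')=2 give 2 terms
  k=1: (−1)^0·2693.9933/(720)·0.6466^7·0.7628^1 = +0.134905
  k=2: (−1)^1·2693.9933/(240)·0.6466^5·0.7628^3 = -0.563230
d^4_{-3,-2}(1.7353) = +0.134905 -0.563230 = -0.428324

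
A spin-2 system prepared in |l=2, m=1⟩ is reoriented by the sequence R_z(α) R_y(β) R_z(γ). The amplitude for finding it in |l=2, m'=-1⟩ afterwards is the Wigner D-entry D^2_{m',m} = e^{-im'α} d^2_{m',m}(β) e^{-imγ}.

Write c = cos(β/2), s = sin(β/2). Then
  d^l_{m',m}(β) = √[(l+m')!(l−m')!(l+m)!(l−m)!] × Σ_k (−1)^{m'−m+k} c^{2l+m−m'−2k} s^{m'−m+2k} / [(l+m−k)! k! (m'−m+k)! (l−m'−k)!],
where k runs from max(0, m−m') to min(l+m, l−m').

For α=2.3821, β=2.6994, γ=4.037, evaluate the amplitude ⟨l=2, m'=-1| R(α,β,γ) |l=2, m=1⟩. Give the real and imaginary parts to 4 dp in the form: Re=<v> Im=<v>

D^2_{-1,1}(2.3821,2.6994,4.037) = e^{-i·-1·2.3821}·d^2_{-1,1}(2.6994)·e^{-i·1·4.037}. Compute d first:
c=cos(2.6994/2)=0.219299, s=sin(2.6994/2)=0.975658; N=√[1·6·6·1]=6.000000
k: max(0,(1)−(-1))=2 … min(2+(1),2−(-1))=3
  k=2: (−1)^0·6.0000/(2)·0.2193^2·0.9757^2 = +0.137338
  k=3: (−1)^1·6.0000/(6)·0.2193^0·0.9757^4 = -0.906128
d^2_{-1,1}(2.6994) = +0.137338 -0.906128 = -0.768790
D = (-0.725185+0.688554i)·(-0.768790)·(-0.625201+0.780464i) = +0.064582+0.766073i

Re=0.0646 Im=0.7661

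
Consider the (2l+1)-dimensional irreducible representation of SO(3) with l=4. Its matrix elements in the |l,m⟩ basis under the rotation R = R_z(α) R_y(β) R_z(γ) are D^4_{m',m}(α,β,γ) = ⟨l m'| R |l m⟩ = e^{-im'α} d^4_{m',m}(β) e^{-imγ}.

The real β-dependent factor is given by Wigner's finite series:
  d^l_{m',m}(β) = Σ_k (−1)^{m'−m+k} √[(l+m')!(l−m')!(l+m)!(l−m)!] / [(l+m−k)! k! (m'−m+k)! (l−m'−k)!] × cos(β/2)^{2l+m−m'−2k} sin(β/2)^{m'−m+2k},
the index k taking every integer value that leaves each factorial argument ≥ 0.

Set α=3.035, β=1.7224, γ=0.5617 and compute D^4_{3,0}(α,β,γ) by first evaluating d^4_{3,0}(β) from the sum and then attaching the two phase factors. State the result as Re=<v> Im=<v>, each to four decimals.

D^4_{3,0}(3.035,1.7224,0.5617) = e^{-i·3·3.035}·d^4_{3,0}(1.7224)·e^{-i·0·0.5617}. Compute d first:
c=cos(1.7224/2)=0.651528, s=sin(1.7224/2)=0.758625; N=√[5040·1·24·24]=1703.830978
The bounds max(0,m−m')=0 and min(l+m,l−m')=1 give 2 terms
  k=0: (−1)^3·1703.8310/(144)·0.6515^5·0.7586^3 = -0.606470
  k=1: (−1)^4·1703.8310/(144)·0.6515^3·0.7586^5 = +0.822239
d^4_{3,0}(1.7224) = -0.606470 +0.822239 = +0.215769
Attach z-rotation phases: D = e^{-i(3)(3.035)}·(+0.215769)·e^{-i(0)(0.5617)} = -0.204830-0.067828i

Re=-0.2048 Im=-0.0678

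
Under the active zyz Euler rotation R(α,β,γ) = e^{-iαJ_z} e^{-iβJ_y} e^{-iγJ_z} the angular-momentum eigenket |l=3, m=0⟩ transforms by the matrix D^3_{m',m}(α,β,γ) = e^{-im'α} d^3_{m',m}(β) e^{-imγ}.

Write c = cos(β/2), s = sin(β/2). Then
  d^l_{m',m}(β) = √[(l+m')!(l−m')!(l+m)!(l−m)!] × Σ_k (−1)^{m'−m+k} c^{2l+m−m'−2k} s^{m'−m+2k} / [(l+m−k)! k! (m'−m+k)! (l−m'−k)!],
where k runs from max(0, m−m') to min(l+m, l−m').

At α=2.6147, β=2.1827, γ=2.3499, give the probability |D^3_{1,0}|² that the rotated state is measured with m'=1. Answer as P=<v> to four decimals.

P=0.0531

D^3_{1,0}(2.6147,2.1827,2.3499) = e^{-i·1·2.6147}·d^3_{1,0}(2.1827)·e^{-i·0·2.3499}. Compute d first:
With c≡cos(β/2)=0.461288 and s≡sin(β/2)=0.887250, N=[24·2·6·6]^{1/2}=41.569219
k: max(0,(0)−(1))=0 … min(3+(0),3−(1))=2
  k=0: (−1)^1·41.5692/(12)·0.4613^5·0.8873^1 = -0.064194
  k=1: (−1)^2·41.5692/(4)·0.4613^3·0.8873^3 = +0.712471
  k=2: (−1)^3·41.5692/(12)·0.4613^1·0.8873^5 = -0.878606
d^3_{1,0}(2.1827) = -0.064194 +0.712471 -0.878606 = -0.230329
|D^3_{1,0}|² = |d^3_{1,0}(β)|² = (-0.230329)² = 0.053052 (the z-rotation phases have unit modulus)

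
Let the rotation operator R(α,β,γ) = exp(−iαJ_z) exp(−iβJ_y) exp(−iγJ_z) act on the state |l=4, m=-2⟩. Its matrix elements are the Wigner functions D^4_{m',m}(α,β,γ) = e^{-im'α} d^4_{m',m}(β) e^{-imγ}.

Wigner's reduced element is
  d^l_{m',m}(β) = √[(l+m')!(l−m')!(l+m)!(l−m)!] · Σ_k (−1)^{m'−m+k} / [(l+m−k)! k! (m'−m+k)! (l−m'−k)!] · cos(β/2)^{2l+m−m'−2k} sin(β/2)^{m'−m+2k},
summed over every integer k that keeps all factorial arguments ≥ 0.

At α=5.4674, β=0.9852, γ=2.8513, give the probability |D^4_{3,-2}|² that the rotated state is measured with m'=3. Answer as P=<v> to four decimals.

P=0.0270

Split into d^4_{3,-2}(β=0.9852) × two z-phases.
c=cos(0.9852/2)=0.881106, s=sin(0.9852/2)=0.472918; N=√[5040·1·2·720]=2693.993318
k: max(0,(-2)−(3))=0 … min(4+(-2),4−(3))=1
  k=0: (−1)^5·2693.9933/(240)·0.8811^3·0.4729^5 = -0.181636
  k=1: (−1)^6·2693.9933/(720)·0.8811^1·0.4729^7 = +0.017442
d^4_{3,-2}(0.9852) = -0.181636 +0.017442 = -0.164194
|D^4_{3,-2}|² = |d^4_{3,-2}(β)|² = (-0.164194)² = 0.026960 (the z-rotation phases have unit modulus)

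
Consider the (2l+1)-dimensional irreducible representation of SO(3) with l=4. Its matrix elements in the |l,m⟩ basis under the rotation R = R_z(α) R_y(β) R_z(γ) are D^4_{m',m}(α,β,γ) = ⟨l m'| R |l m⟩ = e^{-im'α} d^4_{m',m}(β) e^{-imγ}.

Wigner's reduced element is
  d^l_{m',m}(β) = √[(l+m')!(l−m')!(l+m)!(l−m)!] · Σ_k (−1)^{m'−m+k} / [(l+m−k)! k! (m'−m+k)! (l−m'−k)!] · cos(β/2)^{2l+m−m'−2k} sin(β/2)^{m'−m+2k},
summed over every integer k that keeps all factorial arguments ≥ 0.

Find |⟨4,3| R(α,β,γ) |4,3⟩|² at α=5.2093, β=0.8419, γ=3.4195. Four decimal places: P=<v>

P=0.0377

Split into d^4_{3,3}(β=0.8419) × two z-phases.
Half-angle: c=0.912701, s=0.408628. N=√(5040·1·5040·1)=5040.000000
The bounds max(0,m−m')=0 and min(l+m,l−m')=1 give 2 terms
  k=0: (−1)^0·5040.0000/(5040)·0.9127^8·0.4086^0 = +0.481536
  k=1: (−1)^1·5040.0000/(720)·0.9127^6·0.4086^2 = -0.675655
d^4_{3,3}(0.8419) = +0.481536 -0.675655 = -0.194119
|D^4_{3,3}|² = |d^4_{3,3}(β)|² = (-0.194119)² = 0.037682 (the z-rotation phases have unit modulus)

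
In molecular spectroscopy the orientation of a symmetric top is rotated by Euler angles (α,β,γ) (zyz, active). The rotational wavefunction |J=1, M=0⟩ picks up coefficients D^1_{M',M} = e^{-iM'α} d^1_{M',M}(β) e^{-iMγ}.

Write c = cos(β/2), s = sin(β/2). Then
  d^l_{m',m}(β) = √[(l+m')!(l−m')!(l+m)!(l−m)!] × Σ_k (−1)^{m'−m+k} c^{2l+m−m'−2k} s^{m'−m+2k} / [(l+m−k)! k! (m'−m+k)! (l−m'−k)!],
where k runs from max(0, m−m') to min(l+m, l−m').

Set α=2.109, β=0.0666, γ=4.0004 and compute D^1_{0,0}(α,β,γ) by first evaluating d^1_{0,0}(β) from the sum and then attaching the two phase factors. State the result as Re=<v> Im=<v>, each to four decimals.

Re=0.9978 Im=0.0000

First d^1_{0,0}(β=0.0666), then the phase factors e^{-i(0)α} and e^{-i(0)γ}:
c=cos(0.0666/2)=0.999446, s=sin(0.0666/2)=0.033294; N=√[1·1·1·1]=1.000000
The bounds max(0,m−m')=0 and min(l+m,l−m')=1 give 2 terms
  k=0: (−1)^0·1.0000/(1)·0.9994^2·0.0333^0 = +0.998892
  k=1: (−1)^1·1.0000/(1)·0.9994^0·0.0333^2 = -0.001108
d^1_{0,0}(0.0666) = +0.998892 -0.001108 = +0.997783
Phases: e^{-i·(0)·2.109}=+1.000000+0.000000i, e^{-i·(0)·4.0004}=+1.000000+0.000000i ⇒ D=+0.997783+0.000000i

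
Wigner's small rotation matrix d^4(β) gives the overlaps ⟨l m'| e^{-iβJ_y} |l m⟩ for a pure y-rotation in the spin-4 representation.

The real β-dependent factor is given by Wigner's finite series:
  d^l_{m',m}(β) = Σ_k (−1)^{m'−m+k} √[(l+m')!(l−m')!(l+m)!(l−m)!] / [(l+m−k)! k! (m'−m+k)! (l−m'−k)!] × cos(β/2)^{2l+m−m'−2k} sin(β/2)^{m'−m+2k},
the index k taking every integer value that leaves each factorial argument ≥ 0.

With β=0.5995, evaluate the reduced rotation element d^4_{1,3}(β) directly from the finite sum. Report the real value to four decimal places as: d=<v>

d=0.4426

d^4_{1,3}(β=0.5995) via Wigner's sum:
c=cos(0.5995/2)=0.955410, s=sin(0.5995/2)=0.295281; N=√[120·6·5040·1]=1904.940944
k∈{2,3} keeps every argument non-negative
  k=2: (−1)^0·1904.9409/(240)·0.9554^6·0.2953^2 = +0.526359
  k=3: (−1)^1·1904.9409/(144)·0.9554^4·0.2953^4 = -0.083796
d^4_{1,3}(0.5995) = +0.526359 -0.083796 = +0.442563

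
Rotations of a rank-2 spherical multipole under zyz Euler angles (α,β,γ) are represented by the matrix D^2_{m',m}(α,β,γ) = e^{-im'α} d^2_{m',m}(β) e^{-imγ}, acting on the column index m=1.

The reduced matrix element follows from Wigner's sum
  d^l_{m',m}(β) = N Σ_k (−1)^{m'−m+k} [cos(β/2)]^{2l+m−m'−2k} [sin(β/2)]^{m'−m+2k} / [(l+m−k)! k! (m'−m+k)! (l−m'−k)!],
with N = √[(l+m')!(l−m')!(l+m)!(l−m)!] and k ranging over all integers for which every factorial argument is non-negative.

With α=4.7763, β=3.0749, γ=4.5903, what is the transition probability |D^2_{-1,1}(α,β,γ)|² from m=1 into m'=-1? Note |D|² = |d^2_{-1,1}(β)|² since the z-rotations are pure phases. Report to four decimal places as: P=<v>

P=0.9889

D^2_{-1,1}(4.7763,3.0749,4.5903) = e^{-i·-1·4.7763}·d^2_{-1,1}(3.0749)·e^{-i·1·4.5903}. Compute d first:
With c≡cos(β/2)=0.033340 and s≡sin(β/2)=0.999444, N=[1·6·6·1]^{1/2}=6.000000
k: max(0,(1)−(-1))=2 … min(2+(1),2−(-1))=3
  k=2: (−1)^0·6.0000/(2)·0.0333^2·0.9994^2 = +0.003331
  k=3: (−1)^1·6.0000/(6)·0.0333^0·0.9994^4 = -0.997778
d^2_{-1,1}(3.0749) = +0.003331 -0.997778 = -0.994447
|D^2_{-1,1}|² = |d^2_{-1,1}(β)|² = (-0.994447)² = 0.988925 (the z-rotation phases have unit modulus)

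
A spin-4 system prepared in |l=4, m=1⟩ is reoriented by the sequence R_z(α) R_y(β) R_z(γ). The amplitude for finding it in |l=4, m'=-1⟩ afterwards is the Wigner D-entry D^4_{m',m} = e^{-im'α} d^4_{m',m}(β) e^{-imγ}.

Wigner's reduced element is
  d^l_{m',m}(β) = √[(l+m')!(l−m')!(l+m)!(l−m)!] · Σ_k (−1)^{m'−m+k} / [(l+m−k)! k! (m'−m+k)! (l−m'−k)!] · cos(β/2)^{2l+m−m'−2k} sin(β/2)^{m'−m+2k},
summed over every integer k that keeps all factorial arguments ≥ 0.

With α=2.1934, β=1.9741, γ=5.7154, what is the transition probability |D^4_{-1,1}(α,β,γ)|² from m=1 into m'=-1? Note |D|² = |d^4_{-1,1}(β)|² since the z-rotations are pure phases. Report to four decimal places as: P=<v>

P=0.0244

D^4_{-1,1}(2.1934,1.9741,5.7154) = e^{-i·-1·2.1934}·d^4_{-1,1}(1.9741)·e^{-i·1·5.7154}. Compute d first:
Half-angle: c=0.551154, s=0.834404. N=√(6·120·120·6)=720.000000
k∈{2,3,4,5} keeps every argument non-negative
  k=2: (−1)^0·720.0000/(72)·0.5512^6·0.8344^2 = +0.195159
  k=3: (−1)^1·720.0000/(24)·0.5512^4·0.8344^4 = -1.341891
  k=4: (−1)^2·720.0000/(48)·0.5512^2·0.8344^6 = +1.537780
  k=5: (−1)^3·720.0000/(720)·0.5512^0·0.8344^8 = -0.234969
d^4_{-1,1}(1.9741) = +0.195159 -1.341891 +1.537780 -0.234969 = +0.156079
|D^4_{-1,1}|² = |d^4_{-1,1}(β)|² = (+0.156079)² = 0.024361 (the z-rotation phases have unit modulus)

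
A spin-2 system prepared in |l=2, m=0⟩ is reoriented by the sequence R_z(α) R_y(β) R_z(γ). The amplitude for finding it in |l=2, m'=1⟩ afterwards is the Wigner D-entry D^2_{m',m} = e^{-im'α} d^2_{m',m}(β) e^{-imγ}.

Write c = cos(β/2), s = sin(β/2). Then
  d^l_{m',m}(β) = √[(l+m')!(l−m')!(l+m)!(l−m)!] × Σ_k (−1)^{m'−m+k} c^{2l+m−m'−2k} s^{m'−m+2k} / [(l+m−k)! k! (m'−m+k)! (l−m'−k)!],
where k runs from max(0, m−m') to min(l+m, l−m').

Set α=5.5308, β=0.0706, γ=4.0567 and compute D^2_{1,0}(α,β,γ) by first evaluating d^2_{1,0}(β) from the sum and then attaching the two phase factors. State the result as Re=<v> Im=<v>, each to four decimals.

D^2_{1,0}(5.5308,0.0706,4.0567) = e^{-i·1·5.5308}·d^2_{1,0}(0.0706)·e^{-i·0·4.0567}. Compute d first:
Half-angle: c=0.999377, s=0.035293. N=√(6·1·2·2)=4.898979
k∈{0,1} keeps every argument non-negative
  k=0: (−1)^1·4.8990/(2)·0.9994^3·0.0353^1 = -0.086288
  k=1: (−1)^2·4.8990/(2)·0.9994^1·0.0353^3 = +0.000108
d^2_{1,0}(0.0706) = -0.086288 +0.000108 = -0.086180
Phases: e^{-i·(1)·5.5308}=+0.730061+0.683382i, e^{-i·(0)·4.0567}=+1.000000+0.000000i ⇒ D=-0.062917-0.058894i

Re=-0.0629 Im=-0.0589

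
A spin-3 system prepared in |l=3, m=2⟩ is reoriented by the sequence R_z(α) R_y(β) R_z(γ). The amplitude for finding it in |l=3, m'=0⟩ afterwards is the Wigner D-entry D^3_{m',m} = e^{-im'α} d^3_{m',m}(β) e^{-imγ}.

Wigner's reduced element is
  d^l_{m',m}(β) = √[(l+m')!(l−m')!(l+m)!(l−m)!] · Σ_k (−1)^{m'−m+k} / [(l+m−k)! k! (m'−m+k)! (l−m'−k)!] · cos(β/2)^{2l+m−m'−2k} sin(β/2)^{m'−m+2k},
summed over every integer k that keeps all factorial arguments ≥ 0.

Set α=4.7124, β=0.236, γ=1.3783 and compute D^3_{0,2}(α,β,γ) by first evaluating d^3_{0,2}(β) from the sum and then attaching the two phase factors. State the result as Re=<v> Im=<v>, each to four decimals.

Re=-0.0675 Im=-0.0273

First d^3_{0,2}(β=0.236), then the phase factors e^{-i(0)α} and e^{-i(2)γ}:
Half-angle: c=0.993046, s=0.117726. N=√(6·6·120·1)=65.726707
The bounds max(0,m−m')=2 and min(l+m,l−m')=3 give 2 terms
  k=2: (−1)^0·65.7267/(12)·0.9930^4·0.1177^2 = +0.073822
  k=3: (−1)^1·65.7267/(12)·0.9930^2·0.1177^4 = -0.001038
d^3_{0,2}(0.236) = +0.073822 -0.001038 = +0.072784
D = (+1.000000+0.000000i)·(+0.072784)·(-0.926801-0.375552i) = -0.067457-0.027334i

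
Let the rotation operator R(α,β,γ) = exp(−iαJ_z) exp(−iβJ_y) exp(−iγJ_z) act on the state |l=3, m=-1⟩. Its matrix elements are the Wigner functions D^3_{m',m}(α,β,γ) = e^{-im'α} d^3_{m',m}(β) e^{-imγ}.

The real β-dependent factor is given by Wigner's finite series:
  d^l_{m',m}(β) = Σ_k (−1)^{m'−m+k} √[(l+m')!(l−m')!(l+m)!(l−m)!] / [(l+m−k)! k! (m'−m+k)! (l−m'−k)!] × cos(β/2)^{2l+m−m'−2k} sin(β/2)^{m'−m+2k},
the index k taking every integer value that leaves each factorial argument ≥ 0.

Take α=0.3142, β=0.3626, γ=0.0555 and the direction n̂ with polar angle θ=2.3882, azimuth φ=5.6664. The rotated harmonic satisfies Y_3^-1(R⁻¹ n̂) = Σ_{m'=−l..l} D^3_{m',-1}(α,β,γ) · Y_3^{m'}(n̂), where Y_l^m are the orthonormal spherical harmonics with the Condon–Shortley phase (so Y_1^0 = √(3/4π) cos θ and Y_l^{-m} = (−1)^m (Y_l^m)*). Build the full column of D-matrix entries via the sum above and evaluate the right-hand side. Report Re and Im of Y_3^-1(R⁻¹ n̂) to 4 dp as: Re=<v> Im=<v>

Need the full column D^3_{m',-1} for m'=−3..3 at α=0.3142, β=0.3626, γ=0.0555.
cos(β/2)=0.983610, sin(β/2)=0.180308
d^3_{-3,-1}: single k=2 term ⇒ +0.117861;  D = +0.063869+0.099055i
d^3_{-2,-1}: k∈[1..2] ⇒ +0.524966 -0.035281 = +0.489684;  D = +0.379561+0.309393i
d^3_{-1,-1}: k∈[0..2] ⇒ +0.905603 -0.243452 +0.006136 = +0.668286;  D = +0.623134+0.241476i
d^3_{0,-1}: k∈[0..2] ⇒ -0.575071 +0.057973 -0.000649 = -0.517747;  D = -0.516950-0.028720i
d^3_{1,-1}: k∈[0..2] ⇒ +0.182589 -0.008181 +0.000034 = +0.174443;  D = +0.168638-0.044627i
d^3_{2,-1}: k∈[0..1] ⇒ -0.035281 +0.000593 = -0.034689;  D = -0.029150+0.018804i
d^3_{3,-1}: single k=0 term ⇒ +0.003961;  D = +0.002502-0.003070i
Y_3^{m'}(θ=2.3882,φ=5.6664) and Σ D·Y over m':
  (+0.0639+0.0991i)·(-0.0369+0.1284i)  (+0.3796+0.3094i)·(-0.1154-0.3292i)  (+0.6231+0.2415i)·(+0.2994+0.2123i)  (-0.5169-0.0287i)·(+0.0926+0.0000i)  (+0.1686-0.0446i)·(-0.2994+0.2123i)  (-0.0292+0.0188i)·(-0.1154+0.3292i)  (+0.0025-0.0031i)·(+0.0369+0.1284i)
Y_3^-1(R⁻¹ n̂) = +0.087059+0.083389i

Re=0.0871 Im=0.0834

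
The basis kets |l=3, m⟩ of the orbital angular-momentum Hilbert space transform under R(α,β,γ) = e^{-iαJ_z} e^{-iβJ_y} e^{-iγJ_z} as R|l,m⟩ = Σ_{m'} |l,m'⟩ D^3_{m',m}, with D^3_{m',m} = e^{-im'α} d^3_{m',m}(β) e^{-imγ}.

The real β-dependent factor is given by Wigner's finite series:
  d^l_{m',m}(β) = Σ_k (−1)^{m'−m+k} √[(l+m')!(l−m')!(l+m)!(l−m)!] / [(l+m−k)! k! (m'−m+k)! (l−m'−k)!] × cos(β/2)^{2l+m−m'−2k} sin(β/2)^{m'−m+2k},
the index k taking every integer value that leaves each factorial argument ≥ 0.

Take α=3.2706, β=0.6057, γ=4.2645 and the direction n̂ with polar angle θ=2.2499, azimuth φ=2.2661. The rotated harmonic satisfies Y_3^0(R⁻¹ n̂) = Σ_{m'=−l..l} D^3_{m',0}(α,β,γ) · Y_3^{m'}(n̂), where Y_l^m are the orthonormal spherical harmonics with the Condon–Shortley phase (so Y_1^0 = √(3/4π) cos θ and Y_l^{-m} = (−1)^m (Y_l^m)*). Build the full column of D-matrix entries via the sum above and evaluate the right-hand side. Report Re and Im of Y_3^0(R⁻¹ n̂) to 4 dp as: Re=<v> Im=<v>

Need the full column D^3_{m',0} for m'=−3..3 at α=3.2706, β=0.6057, γ=4.2645.
cos(β/2)=0.954490, sin(β/2)=0.298242
d^3_{-3,0}: single k=3 term ⇒ +0.103166;  D = -0.095535-0.038938i
d^3_{-2,0}: k∈[2..3] ⇒ +0.404374 -0.039480 = +0.364894;  D = +0.352816+0.093107i
d^3_{-1,0}: k∈[1..3] ⇒ +0.818496 -0.239735 +0.007802 = +0.586563;  D = -0.581689-0.075461i
d^3_{0,0}: k∈[0..3] ⇒ +0.756187 -0.664455 +0.064872 -0.000704 = +0.155901;  D = +0.155901+0.000000i
d^3_{1,0}: k∈[0..2] ⇒ -0.818496 +0.239735 -0.007802 = -0.586563;  D = +0.581689-0.075461i
d^3_{2,0}: k∈[0..1] ⇒ +0.404374 -0.039480 = +0.364894;  D = +0.352816-0.093107i
d^3_{3,0}: single k=0 term ⇒ -0.103166;  D = +0.095535-0.038938i
Y_3^{m'}(θ=2.2499,φ=2.2661) and Σ D·Y over m':
  (-0.0955-0.0389i)·(+0.1711-0.0968i)  (+0.3528+0.0931i)·(+0.0697-0.3824i)  (-0.5817-0.0755i)·(-0.1567-0.1878i)  (+0.1559+0.0000i)·(+0.2408+0.0000i)  (+0.5817-0.0755i)·(+0.1567-0.1878i)  (+0.3528-0.0931i)·(+0.0697+0.3824i)  (+0.0955-0.0389i)·(-0.1711-0.0968i)
Y_3^0(R⁻¹ n̂) = +0.271603+0.000000i

Re=0.2716 Im=0.0000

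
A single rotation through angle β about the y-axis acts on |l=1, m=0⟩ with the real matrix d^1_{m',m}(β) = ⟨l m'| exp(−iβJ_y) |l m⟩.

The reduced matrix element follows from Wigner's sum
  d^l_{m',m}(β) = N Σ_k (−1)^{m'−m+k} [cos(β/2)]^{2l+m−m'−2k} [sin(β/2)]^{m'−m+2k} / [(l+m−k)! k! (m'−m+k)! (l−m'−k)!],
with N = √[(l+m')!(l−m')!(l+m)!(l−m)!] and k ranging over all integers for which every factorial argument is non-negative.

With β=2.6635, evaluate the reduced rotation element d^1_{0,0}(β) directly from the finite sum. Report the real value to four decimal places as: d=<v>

d^1_{0,0}(β=2.6635) via Wigner's sum:
Half-angle: c=0.236776, s=0.971564. N=√(1·1·1·1)=1.000000
The bounds max(0,m−m')=0 and min(l+m,l−m')=1 give 2 terms
  k=0: (−1)^0·1.0000/(1)·0.2368^2·0.9716^0 = +0.056063
  k=1: (−1)^1·1.0000/(1)·0.2368^0·0.9716^2 = -0.943937
d^1_{0,0}(2.6635) = +0.056063 -0.943937 = -0.887874

d=-0.8879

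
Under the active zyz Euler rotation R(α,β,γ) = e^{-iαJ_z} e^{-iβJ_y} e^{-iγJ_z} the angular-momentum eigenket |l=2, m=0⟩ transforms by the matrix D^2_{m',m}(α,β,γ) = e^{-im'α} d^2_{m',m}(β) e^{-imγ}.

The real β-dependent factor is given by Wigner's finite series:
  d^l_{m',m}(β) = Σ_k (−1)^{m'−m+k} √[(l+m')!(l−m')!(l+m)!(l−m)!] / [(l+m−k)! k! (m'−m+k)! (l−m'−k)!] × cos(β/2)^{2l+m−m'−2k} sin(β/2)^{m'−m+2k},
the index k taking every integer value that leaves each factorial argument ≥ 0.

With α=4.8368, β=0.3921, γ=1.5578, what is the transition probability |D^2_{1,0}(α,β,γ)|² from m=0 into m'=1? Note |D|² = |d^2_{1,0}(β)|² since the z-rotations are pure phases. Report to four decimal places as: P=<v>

First d^2_{1,0}(β=0.3921), then the phase factors e^{-i(1)α} and e^{-i(0)γ}:
With c≡cos(β/2)=0.980844 and s≡sin(β/2)=0.194797, N=[6·1·2·2]^{1/2}=4.898979
k∈{0,1} keeps every argument non-negative
  k=0: (−1)^1·4.8990/(2)·0.9808^3·0.1948^1 = -0.450253
  k=1: (−1)^2·4.8990/(2)·0.9808^1·0.1948^3 = +0.017759
d^2_{1,0}(0.3921) = -0.450253 +0.017759 = -0.432494
|D^2_{1,0}|² = |d^2_{1,0}(β)|² = (-0.432494)² = 0.187051 (the z-rotation phases have unit modulus)

P=0.1871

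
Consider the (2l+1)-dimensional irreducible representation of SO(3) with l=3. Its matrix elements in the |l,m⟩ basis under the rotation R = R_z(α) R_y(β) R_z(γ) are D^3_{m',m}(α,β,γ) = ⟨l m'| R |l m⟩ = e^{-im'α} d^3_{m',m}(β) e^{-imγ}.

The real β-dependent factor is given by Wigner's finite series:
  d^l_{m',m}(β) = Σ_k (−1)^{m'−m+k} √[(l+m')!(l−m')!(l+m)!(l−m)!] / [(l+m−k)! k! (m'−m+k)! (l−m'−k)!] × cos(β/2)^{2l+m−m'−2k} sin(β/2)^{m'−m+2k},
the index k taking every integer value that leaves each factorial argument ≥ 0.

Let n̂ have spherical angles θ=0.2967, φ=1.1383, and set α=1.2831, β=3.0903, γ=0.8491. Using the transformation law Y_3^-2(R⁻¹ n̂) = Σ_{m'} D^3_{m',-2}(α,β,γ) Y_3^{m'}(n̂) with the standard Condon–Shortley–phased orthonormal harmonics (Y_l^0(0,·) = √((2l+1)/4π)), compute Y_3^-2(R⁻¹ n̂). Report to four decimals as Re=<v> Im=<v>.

Need the full column D^3_{m',-2} for m'=−3..3 at α=1.2831, β=3.0903, γ=0.8491.
cos(β/2)=0.025644, sin(β/2)=0.999671
d^3_{-3,-2}: single k=1 term ⇒ +0.000000;  D = +0.000000-0.000000i
d^3_{-2,-2}: k∈[0..1] ⇒ +0.000000 -0.000002 = -0.000002;  D = +0.000001+0.000002i
d^3_{-1,-2}: k∈[0..1] ⇒ -0.000000 +0.000107 = +0.000107;  D = -0.000105+0.000017i
d^3_{0,-2}: k∈[0..1] ⇒ +0.000002 -0.003597 = -0.003595;  D = +0.000457-0.003566i
d^3_{1,-2}: k∈[0..1] ⇒ -0.000107 +0.080959 = +0.080852;  D = +0.073986+0.032606i
d^3_{2,-2}: k∈[0..1] ⇒ +0.003284 -0.998029 = -0.994745;  D = -0.642957+0.759028i
d^3_{3,-2}: single k=0 term ⇒ -0.062710;  D = +0.034383+0.052444i
Y_3^{m'}(θ=0.2967,φ=1.1383) and Σ D·Y over m':
  (+0.0000-0.0000i)·(-0.0100+0.0028i)  (+0.0000+0.0000i)·(-0.0542-0.0636i)  (-0.0001+0.0000i)·(+0.1415-0.3065i)  (+0.0005-0.0036i)·(+0.5612+0.0000i)  (+0.0740+0.0326i)·(-0.1415-0.3065i)  (-0.6430+0.7590i)·(-0.0542+0.0636i)  (+0.0344+0.0524i)·(+0.0100+0.0028i)
Y_3^-2(R⁻¹ n̂) = -0.013450-0.110642i

Re=-0.0135 Im=-0.1106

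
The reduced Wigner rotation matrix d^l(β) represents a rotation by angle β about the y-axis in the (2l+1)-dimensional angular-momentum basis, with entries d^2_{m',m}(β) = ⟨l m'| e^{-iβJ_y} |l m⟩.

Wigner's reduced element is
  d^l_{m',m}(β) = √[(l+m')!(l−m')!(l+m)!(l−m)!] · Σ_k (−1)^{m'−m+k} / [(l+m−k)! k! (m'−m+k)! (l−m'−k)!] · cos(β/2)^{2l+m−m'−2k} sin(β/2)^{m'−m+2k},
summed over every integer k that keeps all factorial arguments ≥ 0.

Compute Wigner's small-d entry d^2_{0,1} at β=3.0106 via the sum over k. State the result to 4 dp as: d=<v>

d^2_{0,1}(β=3.0106) via Wigner's sum:
With c≡cos(β/2)=0.065450 and s≡sin(β/2)=0.997856, N=[2·2·6·1]^{1/2}=4.898979
Admissible k: 1..2 (factorial args all ≥0)
  k=1: (−1)^0·4.8990/(2)·0.0654^3·0.9979^1 = +0.000685
  k=2: (−1)^1·4.8990/(2)·0.0654^1·0.9979^3 = -0.159289
d^2_{0,1}(3.0106) = +0.000685 -0.159289 = -0.158604

d=-0.1586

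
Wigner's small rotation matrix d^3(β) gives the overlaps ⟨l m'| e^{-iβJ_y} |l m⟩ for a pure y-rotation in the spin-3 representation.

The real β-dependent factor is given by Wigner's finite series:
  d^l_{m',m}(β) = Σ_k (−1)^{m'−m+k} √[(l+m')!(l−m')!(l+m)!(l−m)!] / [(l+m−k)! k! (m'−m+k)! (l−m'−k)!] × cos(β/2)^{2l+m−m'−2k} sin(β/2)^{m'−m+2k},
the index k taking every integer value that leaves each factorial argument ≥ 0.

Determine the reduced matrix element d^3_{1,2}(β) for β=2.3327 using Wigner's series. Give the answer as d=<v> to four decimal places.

d=-0.2720

d^3_{1,2}(β=2.3327) via Wigner's sum:
c=cos(2.3327/2)=0.393510, s=sin(2.3327/2)=0.919320; N=√[24·2·120·1]=75.894664
Admissible k: 1..2 (factorial args all ≥0)
  k=1: (−1)^0·75.8947/(24)·0.3935^5·0.9193^1 = +0.027431
  k=2: (−1)^1·75.8947/(12)·0.3935^3·0.9193^3 = -0.299431
d^3_{1,2}(2.3327) = +0.027431 -0.299431 = -0.272000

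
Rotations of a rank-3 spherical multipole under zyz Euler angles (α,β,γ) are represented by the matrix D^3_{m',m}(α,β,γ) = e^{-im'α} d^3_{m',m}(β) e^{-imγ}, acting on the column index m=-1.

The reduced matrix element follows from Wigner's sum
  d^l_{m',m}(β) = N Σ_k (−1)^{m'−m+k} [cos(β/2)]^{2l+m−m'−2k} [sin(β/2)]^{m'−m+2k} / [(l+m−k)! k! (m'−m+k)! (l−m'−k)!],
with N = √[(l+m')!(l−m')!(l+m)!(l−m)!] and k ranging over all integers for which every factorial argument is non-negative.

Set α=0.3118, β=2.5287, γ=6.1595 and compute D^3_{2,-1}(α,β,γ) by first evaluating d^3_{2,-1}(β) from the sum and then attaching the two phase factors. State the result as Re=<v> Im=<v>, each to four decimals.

Re=0.4409 Im=-0.4085

D^3_{2,-1}(0.3118,2.5287,6.1595) = e^{-i·2·0.3118}·d^3_{2,-1}(2.5287)·e^{-i·-1·6.1595}. Compute d first:
c=cos(2.5287/2)=0.301672, s=sin(2.5287/2)=0.953412; N=√[120·1·2·24]=75.894664
The bounds max(0,m−m')=0 and min(l+m,l−m')=1 give 2 terms
  k=0: (−1)^3·75.8947/(12)·0.3017^3·0.9534^3 = -0.150480
  k=1: (−1)^4·75.8947/(24)·0.3017^1·0.9534^5 = +0.751515
d^3_{2,-1}(2.5287) = -0.150480 +0.751515 = +0.601036
Phases: e^{-i·(2)·0.3118}=+0.811781-0.583961i, e^{-i·(-1)·6.1595}=+0.992361-0.123370i ⇒ D=+0.440882-0.408494i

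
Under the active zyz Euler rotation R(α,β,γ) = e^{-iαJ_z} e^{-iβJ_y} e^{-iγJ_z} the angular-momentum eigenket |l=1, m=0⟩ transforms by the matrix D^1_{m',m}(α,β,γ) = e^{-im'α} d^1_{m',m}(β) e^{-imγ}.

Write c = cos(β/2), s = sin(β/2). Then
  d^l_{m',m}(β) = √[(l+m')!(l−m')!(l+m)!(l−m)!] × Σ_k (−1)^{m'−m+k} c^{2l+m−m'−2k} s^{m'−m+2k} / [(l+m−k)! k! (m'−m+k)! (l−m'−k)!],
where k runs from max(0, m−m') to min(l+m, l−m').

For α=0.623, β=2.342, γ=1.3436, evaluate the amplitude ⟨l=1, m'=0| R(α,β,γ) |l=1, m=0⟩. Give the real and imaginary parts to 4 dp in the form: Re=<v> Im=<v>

First d^1_{0,0}(β=2.342), then the phase factors e^{-i(0)α} and e^{-i(0)γ}:
c=cos(2.342/2)=0.389231, s=sin(2.342/2)=0.921140; N=√[1·1·1·1]=1.000000
The bounds max(0,m−m')=0 and min(l+m,l−m')=1 give 2 terms
  k=0: (−1)^0·1.0000/(1)·0.3892^2·0.9211^0 = +0.151501
  k=1: (−1)^1·1.0000/(1)·0.3892^0·0.9211^2 = -0.848499
d^1_{0,0}(2.342) = +0.151501 -0.848499 = -0.696999
Phases: e^{-i·(0)·0.623}=+1.000000+0.000000i, e^{-i·(0)·1.3436}=+1.000000+0.000000i ⇒ D=-0.696999+0.000000i

Re=-0.6970 Im=0.0000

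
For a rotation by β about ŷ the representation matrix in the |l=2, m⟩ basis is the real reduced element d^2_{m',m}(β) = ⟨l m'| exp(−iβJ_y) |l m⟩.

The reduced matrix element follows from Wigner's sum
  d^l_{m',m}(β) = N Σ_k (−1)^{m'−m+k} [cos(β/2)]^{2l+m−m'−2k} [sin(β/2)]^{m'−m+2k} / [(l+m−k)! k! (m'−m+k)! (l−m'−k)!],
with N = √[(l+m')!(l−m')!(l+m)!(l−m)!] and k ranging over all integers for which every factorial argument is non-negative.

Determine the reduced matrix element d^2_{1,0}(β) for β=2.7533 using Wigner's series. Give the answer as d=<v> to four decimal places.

d=0.4292

d^2_{1,0}(β=2.7533) via Wigner's sum:
c=cos(2.7533/2)=0.192929, s=sin(2.7533/2)=0.981213; N=√[6·1·2·2]=4.898979
k: max(0,(0)−(1))=0 … min(2+(0),2−(1))=1
  k=0: (−1)^1·4.8990/(2)·0.1929^3·0.9812^1 = -0.017260
  k=1: (−1)^2·4.8990/(2)·0.1929^1·0.9812^3 = +0.446439
d^2_{1,0}(2.7533) = -0.017260 +0.446439 = +0.429180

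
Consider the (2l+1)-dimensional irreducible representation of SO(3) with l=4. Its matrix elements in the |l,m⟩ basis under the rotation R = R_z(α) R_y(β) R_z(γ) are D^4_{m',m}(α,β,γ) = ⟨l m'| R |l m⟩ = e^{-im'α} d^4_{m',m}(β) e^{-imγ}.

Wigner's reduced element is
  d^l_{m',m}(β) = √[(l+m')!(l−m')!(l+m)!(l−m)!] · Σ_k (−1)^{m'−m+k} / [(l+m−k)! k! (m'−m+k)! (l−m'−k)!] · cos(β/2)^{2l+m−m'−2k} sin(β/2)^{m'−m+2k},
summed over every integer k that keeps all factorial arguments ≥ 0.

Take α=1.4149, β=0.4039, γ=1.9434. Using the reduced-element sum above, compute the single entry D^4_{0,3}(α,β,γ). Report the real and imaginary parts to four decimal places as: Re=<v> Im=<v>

Re=0.0742 Im=0.0361

D^4_{0,3}(1.4149,0.4039,1.9434) = e^{-i·0·1.4149}·d^4_{0,3}(0.4039)·e^{-i·3·1.9434}. Compute d first:
With c≡cos(β/2)=0.979677 and s≡sin(β/2)=0.200580, N=[24·24·5040·1]^{1/2}=1703.830978
k∈{3,4} keeps every argument non-negative
  k=3: (−1)^0·1703.8310/(144)·0.9797^5·0.2006^3 = +0.086167
  k=4: (−1)^1·1703.8310/(144)·0.9797^3·0.2006^5 = -0.003612
d^4_{0,3}(0.4039) = +0.086167 -0.003612 = +0.082555
D = (+1.000000+0.000000i)·(+0.082555)·(+0.899145+0.437652i) = +0.074229+0.036130i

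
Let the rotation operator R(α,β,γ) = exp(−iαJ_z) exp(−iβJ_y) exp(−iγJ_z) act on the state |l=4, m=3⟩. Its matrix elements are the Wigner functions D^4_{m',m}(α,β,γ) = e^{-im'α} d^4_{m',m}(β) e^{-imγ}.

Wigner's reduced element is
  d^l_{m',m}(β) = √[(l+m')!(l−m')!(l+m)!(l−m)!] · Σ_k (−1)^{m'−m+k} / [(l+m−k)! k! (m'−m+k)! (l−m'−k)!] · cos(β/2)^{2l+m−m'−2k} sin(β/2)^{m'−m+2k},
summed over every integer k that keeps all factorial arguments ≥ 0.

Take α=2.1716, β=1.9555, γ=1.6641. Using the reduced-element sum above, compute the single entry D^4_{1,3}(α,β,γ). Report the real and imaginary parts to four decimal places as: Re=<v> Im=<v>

Re=-0.2826 Im=0.3424

D^4_{1,3}(2.1716,1.9555,1.6641) = e^{-i·1·2.1716}·d^4_{1,3}(1.9555)·e^{-i·3·1.6641}. Compute d first:
c=cos(1.9555/2)=0.558890, s=sin(1.9555/2)=0.829242; N=√[120·6·5040·1]=1904.940944
The bounds max(0,m−m')=2 and min(l+m,l−m')=3 give 2 terms
  k=2: (−1)^0·1904.9409/(240)·0.5589^6·0.8292^2 = +0.166337
  k=3: (−1)^1·1904.9409/(144)·0.5589^4·0.8292^4 = -0.610308
d^4_{1,3}(1.9555) = +0.166337 -0.610308 = -0.443970
Attach z-rotation phases: D = e^{-i(1)(2.1716)}·(-0.443970)·e^{-i(3)(1.6641)} = -0.282631+0.342387i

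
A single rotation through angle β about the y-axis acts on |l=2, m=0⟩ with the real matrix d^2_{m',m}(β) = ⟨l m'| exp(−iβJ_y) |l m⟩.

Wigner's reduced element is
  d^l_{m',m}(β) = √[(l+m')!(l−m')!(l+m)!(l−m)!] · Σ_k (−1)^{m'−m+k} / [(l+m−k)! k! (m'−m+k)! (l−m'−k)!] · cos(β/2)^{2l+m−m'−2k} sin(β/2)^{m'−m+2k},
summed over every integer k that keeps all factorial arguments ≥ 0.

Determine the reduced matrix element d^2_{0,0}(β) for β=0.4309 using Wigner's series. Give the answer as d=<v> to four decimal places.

d^2_{0,0}(β=0.4309) via Wigner's sum:
Half-angle: c=0.976880, s=0.213787. N=√(2·2·2·2)=4.000000
The bounds max(0,m−m')=0 and min(l+m,l−m')=2 give 3 terms
  k=0: (−1)^0·4.0000/(4)·0.9769^4·0.2138^0 = +0.910679
  k=1: (−1)^1·4.0000/(1)·0.9769^2·0.2138^2 = -0.174464
  k=2: (−1)^2·4.0000/(4)·0.9769^0·0.2138^4 = +0.002089
d^2_{0,0}(0.4309) = +0.910679 -0.174464 +0.002089 = +0.738304

d=0.7383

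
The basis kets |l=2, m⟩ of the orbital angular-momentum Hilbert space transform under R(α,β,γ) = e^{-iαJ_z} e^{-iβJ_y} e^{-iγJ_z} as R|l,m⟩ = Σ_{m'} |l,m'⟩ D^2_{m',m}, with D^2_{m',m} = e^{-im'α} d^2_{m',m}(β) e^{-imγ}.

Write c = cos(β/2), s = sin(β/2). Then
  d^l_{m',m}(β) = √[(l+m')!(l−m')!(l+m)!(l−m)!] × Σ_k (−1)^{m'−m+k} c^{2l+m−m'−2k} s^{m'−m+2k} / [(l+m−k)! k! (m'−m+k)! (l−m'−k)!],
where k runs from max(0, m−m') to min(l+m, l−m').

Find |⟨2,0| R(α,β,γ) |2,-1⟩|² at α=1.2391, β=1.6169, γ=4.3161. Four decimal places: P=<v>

P=0.0032

Split into d^2_{0,-1}(β=1.6169) × two z-phases.
c=cos(1.6169/2)=0.690620, s=sin(1.6169/2)=0.723218; N=√[2·2·1·6]=4.898979
k∈{0,1} keeps every argument non-negative
  k=0: (−1)^1·4.8990/(2)·0.6906^3·0.7232^1 = -0.583529
  k=1: (−1)^2·4.8990/(2)·0.6906^1·0.7232^3 = +0.639914
d^2_{0,-1}(1.6169) = -0.583529 +0.639914 = +0.056385
|D^2_{0,-1}|² = |d^2_{0,-1}(β)|² = (+0.056385)² = 0.003179 (the z-rotation phases have unit modulus)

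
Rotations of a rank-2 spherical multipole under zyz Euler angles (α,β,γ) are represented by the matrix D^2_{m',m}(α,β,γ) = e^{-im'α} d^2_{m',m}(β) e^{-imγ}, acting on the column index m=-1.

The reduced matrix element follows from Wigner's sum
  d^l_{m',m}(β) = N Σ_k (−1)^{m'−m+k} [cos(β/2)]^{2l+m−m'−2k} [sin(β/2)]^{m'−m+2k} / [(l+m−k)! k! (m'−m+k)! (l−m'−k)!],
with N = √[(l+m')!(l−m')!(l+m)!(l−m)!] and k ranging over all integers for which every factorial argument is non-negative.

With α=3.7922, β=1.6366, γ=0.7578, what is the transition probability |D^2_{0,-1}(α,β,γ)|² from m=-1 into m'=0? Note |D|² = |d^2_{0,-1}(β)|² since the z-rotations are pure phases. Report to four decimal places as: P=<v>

D^2_{0,-1}(3.7922,1.6366,0.7578) = e^{-i·0·3.7922}·d^2_{0,-1}(1.6366)·e^{-i·-1·0.7578}. Compute d first:
c=cos(1.6366/2)=0.683463, s=sin(1.6366/2)=0.729985; N=√[2·2·1·6]=4.898979
Admissible k: 0..1 (factorial args all ≥0)
  k=0: (−1)^1·4.8990/(2)·0.6835^3·0.7300^1 = -0.570867
  k=1: (−1)^2·4.8990/(2)·0.6835^1·0.7300^3 = +0.651227
d^2_{0,-1}(1.6366) = -0.570867 +0.651227 = +0.080360
|D^2_{0,-1}|² = |d^2_{0,-1}(β)|² = (+0.080360)² = 0.006458 (the z-rotation phases have unit modulus)

P=0.0065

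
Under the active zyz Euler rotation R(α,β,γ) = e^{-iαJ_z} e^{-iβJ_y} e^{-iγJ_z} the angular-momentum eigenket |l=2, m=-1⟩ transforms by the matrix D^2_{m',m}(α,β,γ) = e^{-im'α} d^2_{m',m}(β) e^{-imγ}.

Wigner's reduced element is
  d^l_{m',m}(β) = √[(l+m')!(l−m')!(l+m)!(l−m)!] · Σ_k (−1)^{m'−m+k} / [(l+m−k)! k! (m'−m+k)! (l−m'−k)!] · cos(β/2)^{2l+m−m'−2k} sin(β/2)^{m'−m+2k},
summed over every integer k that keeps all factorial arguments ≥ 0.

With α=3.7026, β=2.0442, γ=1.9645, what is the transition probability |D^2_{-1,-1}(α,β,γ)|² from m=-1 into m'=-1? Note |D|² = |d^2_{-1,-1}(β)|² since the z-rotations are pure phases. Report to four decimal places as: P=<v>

First d^2_{-1,-1}(β=2.0442), then the phase factors e^{-i(-1)α} and e^{-i(-1)γ}:
c=cos(2.0442/2)=0.521575, s=sin(2.0442/2)=0.853205; N=√[1·6·1·6]=6.000000
k: max(0,(-1)−(-1))=0 … min(2+(-1),2−(-1))=1
  k=0: (−1)^0·6.0000/(6)·0.5216^4·0.8532^0 = +0.074006
  k=1: (−1)^1·6.0000/(2)·0.5216^2·0.8532^2 = -0.594104
d^2_{-1,-1}(2.0442) = +0.074006 -0.594104 = -0.520098
|D^2_{-1,-1}|² = |d^2_{-1,-1}(β)|² = (-0.520098)² = 0.270502 (the z-rotation phases have unit modulus)

P=0.2705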